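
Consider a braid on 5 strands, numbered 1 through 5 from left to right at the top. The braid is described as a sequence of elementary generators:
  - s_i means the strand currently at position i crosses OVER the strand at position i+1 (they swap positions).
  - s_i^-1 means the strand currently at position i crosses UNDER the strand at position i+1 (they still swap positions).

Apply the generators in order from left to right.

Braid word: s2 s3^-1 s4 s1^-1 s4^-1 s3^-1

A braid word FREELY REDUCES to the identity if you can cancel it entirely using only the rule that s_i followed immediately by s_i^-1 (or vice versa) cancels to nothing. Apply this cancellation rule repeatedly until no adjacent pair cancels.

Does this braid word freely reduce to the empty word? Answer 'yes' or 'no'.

Gen 1 (s2): push. Stack: [s2]
Gen 2 (s3^-1): push. Stack: [s2 s3^-1]
Gen 3 (s4): push. Stack: [s2 s3^-1 s4]
Gen 4 (s1^-1): push. Stack: [s2 s3^-1 s4 s1^-1]
Gen 5 (s4^-1): push. Stack: [s2 s3^-1 s4 s1^-1 s4^-1]
Gen 6 (s3^-1): push. Stack: [s2 s3^-1 s4 s1^-1 s4^-1 s3^-1]
Reduced word: s2 s3^-1 s4 s1^-1 s4^-1 s3^-1

Answer: no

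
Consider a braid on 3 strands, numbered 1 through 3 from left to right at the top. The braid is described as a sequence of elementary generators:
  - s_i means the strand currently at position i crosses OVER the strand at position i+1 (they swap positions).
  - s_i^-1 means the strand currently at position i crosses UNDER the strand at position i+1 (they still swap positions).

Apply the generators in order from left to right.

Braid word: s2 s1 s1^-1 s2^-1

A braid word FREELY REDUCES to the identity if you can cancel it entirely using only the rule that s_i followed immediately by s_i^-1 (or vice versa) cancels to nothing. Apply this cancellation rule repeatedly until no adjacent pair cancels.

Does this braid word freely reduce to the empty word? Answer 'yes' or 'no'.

Gen 1 (s2): push. Stack: [s2]
Gen 2 (s1): push. Stack: [s2 s1]
Gen 3 (s1^-1): cancels prior s1. Stack: [s2]
Gen 4 (s2^-1): cancels prior s2. Stack: []
Reduced word: (empty)

Answer: yes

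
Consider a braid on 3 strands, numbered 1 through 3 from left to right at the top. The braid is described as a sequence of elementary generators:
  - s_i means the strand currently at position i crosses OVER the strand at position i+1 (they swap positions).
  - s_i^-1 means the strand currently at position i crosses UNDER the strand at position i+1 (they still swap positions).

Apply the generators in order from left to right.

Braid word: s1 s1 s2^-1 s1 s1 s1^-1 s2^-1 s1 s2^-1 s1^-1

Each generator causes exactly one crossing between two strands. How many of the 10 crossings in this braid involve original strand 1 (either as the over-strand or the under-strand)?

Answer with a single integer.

Answer: 8

Derivation:
Gen 1: crossing 1x2. Involves strand 1? yes. Count so far: 1
Gen 2: crossing 2x1. Involves strand 1? yes. Count so far: 2
Gen 3: crossing 2x3. Involves strand 1? no. Count so far: 2
Gen 4: crossing 1x3. Involves strand 1? yes. Count so far: 3
Gen 5: crossing 3x1. Involves strand 1? yes. Count so far: 4
Gen 6: crossing 1x3. Involves strand 1? yes. Count so far: 5
Gen 7: crossing 1x2. Involves strand 1? yes. Count so far: 6
Gen 8: crossing 3x2. Involves strand 1? no. Count so far: 6
Gen 9: crossing 3x1. Involves strand 1? yes. Count so far: 7
Gen 10: crossing 2x1. Involves strand 1? yes. Count so far: 8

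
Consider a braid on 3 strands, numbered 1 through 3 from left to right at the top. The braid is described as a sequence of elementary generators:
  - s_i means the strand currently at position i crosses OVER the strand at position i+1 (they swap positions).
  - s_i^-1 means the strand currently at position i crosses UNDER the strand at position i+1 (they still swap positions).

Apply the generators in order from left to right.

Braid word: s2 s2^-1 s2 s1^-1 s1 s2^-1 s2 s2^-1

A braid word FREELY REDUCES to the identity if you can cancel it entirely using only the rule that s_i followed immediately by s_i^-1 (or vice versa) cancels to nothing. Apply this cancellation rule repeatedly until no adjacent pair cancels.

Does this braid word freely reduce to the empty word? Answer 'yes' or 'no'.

Gen 1 (s2): push. Stack: [s2]
Gen 2 (s2^-1): cancels prior s2. Stack: []
Gen 3 (s2): push. Stack: [s2]
Gen 4 (s1^-1): push. Stack: [s2 s1^-1]
Gen 5 (s1): cancels prior s1^-1. Stack: [s2]
Gen 6 (s2^-1): cancels prior s2. Stack: []
Gen 7 (s2): push. Stack: [s2]
Gen 8 (s2^-1): cancels prior s2. Stack: []
Reduced word: (empty)

Answer: yes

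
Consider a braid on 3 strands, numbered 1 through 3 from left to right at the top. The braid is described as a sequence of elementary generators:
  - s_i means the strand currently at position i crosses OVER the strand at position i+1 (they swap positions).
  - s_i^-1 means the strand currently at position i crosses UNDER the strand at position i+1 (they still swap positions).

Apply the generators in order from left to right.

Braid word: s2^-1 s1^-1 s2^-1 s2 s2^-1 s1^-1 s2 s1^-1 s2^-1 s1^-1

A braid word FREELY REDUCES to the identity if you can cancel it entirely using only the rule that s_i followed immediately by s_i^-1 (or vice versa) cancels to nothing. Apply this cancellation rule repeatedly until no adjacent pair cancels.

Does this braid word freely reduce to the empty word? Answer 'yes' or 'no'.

Answer: no

Derivation:
Gen 1 (s2^-1): push. Stack: [s2^-1]
Gen 2 (s1^-1): push. Stack: [s2^-1 s1^-1]
Gen 3 (s2^-1): push. Stack: [s2^-1 s1^-1 s2^-1]
Gen 4 (s2): cancels prior s2^-1. Stack: [s2^-1 s1^-1]
Gen 5 (s2^-1): push. Stack: [s2^-1 s1^-1 s2^-1]
Gen 6 (s1^-1): push. Stack: [s2^-1 s1^-1 s2^-1 s1^-1]
Gen 7 (s2): push. Stack: [s2^-1 s1^-1 s2^-1 s1^-1 s2]
Gen 8 (s1^-1): push. Stack: [s2^-1 s1^-1 s2^-1 s1^-1 s2 s1^-1]
Gen 9 (s2^-1): push. Stack: [s2^-1 s1^-1 s2^-1 s1^-1 s2 s1^-1 s2^-1]
Gen 10 (s1^-1): push. Stack: [s2^-1 s1^-1 s2^-1 s1^-1 s2 s1^-1 s2^-1 s1^-1]
Reduced word: s2^-1 s1^-1 s2^-1 s1^-1 s2 s1^-1 s2^-1 s1^-1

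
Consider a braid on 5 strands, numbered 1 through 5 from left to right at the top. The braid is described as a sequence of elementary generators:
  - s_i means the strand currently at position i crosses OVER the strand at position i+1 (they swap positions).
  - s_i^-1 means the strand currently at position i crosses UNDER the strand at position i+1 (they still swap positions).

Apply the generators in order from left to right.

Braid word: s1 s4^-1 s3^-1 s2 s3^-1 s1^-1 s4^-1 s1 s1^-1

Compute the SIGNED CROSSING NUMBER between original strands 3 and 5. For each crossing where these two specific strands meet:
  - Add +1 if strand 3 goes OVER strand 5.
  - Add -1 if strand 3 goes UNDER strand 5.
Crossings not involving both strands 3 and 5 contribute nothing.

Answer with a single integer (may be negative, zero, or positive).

Gen 1: crossing 1x2. Both 3&5? no. Sum: 0
Gen 2: crossing 4x5. Both 3&5? no. Sum: 0
Gen 3: 3 under 5. Both 3&5? yes. Contrib: -1. Sum: -1
Gen 4: crossing 1x5. Both 3&5? no. Sum: -1
Gen 5: crossing 1x3. Both 3&5? no. Sum: -1
Gen 6: crossing 2x5. Both 3&5? no. Sum: -1
Gen 7: crossing 1x4. Both 3&5? no. Sum: -1
Gen 8: crossing 5x2. Both 3&5? no. Sum: -1
Gen 9: crossing 2x5. Both 3&5? no. Sum: -1

Answer: -1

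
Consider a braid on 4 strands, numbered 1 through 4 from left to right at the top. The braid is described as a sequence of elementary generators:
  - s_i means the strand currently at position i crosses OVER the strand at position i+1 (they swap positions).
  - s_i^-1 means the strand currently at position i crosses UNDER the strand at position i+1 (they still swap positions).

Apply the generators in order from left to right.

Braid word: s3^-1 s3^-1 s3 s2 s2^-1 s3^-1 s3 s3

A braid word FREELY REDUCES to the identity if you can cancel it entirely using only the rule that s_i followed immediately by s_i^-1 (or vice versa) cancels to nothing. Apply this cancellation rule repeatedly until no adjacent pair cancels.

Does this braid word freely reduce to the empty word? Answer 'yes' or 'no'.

Answer: yes

Derivation:
Gen 1 (s3^-1): push. Stack: [s3^-1]
Gen 2 (s3^-1): push. Stack: [s3^-1 s3^-1]
Gen 3 (s3): cancels prior s3^-1. Stack: [s3^-1]
Gen 4 (s2): push. Stack: [s3^-1 s2]
Gen 5 (s2^-1): cancels prior s2. Stack: [s3^-1]
Gen 6 (s3^-1): push. Stack: [s3^-1 s3^-1]
Gen 7 (s3): cancels prior s3^-1. Stack: [s3^-1]
Gen 8 (s3): cancels prior s3^-1. Stack: []
Reduced word: (empty)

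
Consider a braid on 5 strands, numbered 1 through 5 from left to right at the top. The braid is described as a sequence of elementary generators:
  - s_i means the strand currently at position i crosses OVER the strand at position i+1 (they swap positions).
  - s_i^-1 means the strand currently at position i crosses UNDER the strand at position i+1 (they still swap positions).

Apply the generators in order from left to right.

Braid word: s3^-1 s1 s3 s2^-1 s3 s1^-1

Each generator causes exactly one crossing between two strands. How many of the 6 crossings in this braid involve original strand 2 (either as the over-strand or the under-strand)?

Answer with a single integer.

Gen 1: crossing 3x4. Involves strand 2? no. Count so far: 0
Gen 2: crossing 1x2. Involves strand 2? yes. Count so far: 1
Gen 3: crossing 4x3. Involves strand 2? no. Count so far: 1
Gen 4: crossing 1x3. Involves strand 2? no. Count so far: 1
Gen 5: crossing 1x4. Involves strand 2? no. Count so far: 1
Gen 6: crossing 2x3. Involves strand 2? yes. Count so far: 2

Answer: 2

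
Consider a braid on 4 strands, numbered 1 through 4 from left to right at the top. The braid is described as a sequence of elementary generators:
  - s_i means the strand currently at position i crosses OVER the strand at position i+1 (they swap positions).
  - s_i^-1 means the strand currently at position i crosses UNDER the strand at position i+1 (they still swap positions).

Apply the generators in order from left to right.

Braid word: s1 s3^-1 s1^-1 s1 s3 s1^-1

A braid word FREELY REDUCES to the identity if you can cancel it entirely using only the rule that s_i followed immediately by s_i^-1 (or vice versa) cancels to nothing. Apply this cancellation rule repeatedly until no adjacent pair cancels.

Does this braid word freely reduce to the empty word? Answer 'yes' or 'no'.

Gen 1 (s1): push. Stack: [s1]
Gen 2 (s3^-1): push. Stack: [s1 s3^-1]
Gen 3 (s1^-1): push. Stack: [s1 s3^-1 s1^-1]
Gen 4 (s1): cancels prior s1^-1. Stack: [s1 s3^-1]
Gen 5 (s3): cancels prior s3^-1. Stack: [s1]
Gen 6 (s1^-1): cancels prior s1. Stack: []
Reduced word: (empty)

Answer: yes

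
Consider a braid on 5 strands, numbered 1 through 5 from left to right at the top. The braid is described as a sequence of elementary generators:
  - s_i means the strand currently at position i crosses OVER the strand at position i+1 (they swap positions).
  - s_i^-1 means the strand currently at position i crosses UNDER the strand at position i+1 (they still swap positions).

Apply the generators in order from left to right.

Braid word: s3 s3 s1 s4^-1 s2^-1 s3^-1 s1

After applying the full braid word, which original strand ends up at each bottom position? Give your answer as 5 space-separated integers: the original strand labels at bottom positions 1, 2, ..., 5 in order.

Answer: 3 2 5 1 4

Derivation:
Gen 1 (s3): strand 3 crosses over strand 4. Perm now: [1 2 4 3 5]
Gen 2 (s3): strand 4 crosses over strand 3. Perm now: [1 2 3 4 5]
Gen 3 (s1): strand 1 crosses over strand 2. Perm now: [2 1 3 4 5]
Gen 4 (s4^-1): strand 4 crosses under strand 5. Perm now: [2 1 3 5 4]
Gen 5 (s2^-1): strand 1 crosses under strand 3. Perm now: [2 3 1 5 4]
Gen 6 (s3^-1): strand 1 crosses under strand 5. Perm now: [2 3 5 1 4]
Gen 7 (s1): strand 2 crosses over strand 3. Perm now: [3 2 5 1 4]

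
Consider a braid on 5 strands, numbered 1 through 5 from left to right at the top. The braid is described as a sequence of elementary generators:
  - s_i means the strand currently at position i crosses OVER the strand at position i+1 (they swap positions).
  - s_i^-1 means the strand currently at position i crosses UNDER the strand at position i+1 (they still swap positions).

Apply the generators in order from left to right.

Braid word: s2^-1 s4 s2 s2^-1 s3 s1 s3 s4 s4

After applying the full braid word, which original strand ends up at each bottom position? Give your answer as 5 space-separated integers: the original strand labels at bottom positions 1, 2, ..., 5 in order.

Answer: 3 1 2 5 4

Derivation:
Gen 1 (s2^-1): strand 2 crosses under strand 3. Perm now: [1 3 2 4 5]
Gen 2 (s4): strand 4 crosses over strand 5. Perm now: [1 3 2 5 4]
Gen 3 (s2): strand 3 crosses over strand 2. Perm now: [1 2 3 5 4]
Gen 4 (s2^-1): strand 2 crosses under strand 3. Perm now: [1 3 2 5 4]
Gen 5 (s3): strand 2 crosses over strand 5. Perm now: [1 3 5 2 4]
Gen 6 (s1): strand 1 crosses over strand 3. Perm now: [3 1 5 2 4]
Gen 7 (s3): strand 5 crosses over strand 2. Perm now: [3 1 2 5 4]
Gen 8 (s4): strand 5 crosses over strand 4. Perm now: [3 1 2 4 5]
Gen 9 (s4): strand 4 crosses over strand 5. Perm now: [3 1 2 5 4]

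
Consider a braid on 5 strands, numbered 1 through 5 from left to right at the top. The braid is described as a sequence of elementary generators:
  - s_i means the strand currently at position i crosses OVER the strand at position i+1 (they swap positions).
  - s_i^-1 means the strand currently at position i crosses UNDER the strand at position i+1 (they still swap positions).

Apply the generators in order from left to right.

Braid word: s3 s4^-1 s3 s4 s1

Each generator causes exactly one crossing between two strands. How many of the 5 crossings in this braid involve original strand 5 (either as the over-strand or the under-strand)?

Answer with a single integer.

Answer: 2

Derivation:
Gen 1: crossing 3x4. Involves strand 5? no. Count so far: 0
Gen 2: crossing 3x5. Involves strand 5? yes. Count so far: 1
Gen 3: crossing 4x5. Involves strand 5? yes. Count so far: 2
Gen 4: crossing 4x3. Involves strand 5? no. Count so far: 2
Gen 5: crossing 1x2. Involves strand 5? no. Count so far: 2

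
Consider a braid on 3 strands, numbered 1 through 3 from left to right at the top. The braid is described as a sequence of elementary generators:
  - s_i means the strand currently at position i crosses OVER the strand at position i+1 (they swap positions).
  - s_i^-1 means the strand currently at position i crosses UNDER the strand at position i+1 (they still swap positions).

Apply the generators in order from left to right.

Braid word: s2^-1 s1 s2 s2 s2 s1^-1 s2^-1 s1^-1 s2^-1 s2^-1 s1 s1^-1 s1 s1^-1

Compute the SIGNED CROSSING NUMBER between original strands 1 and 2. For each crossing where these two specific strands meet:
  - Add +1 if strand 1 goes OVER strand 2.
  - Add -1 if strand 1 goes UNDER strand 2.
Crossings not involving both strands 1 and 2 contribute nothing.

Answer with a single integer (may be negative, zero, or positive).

Gen 1: crossing 2x3. Both 1&2? no. Sum: 0
Gen 2: crossing 1x3. Both 1&2? no. Sum: 0
Gen 3: 1 over 2. Both 1&2? yes. Contrib: +1. Sum: 1
Gen 4: 2 over 1. Both 1&2? yes. Contrib: -1. Sum: 0
Gen 5: 1 over 2. Both 1&2? yes. Contrib: +1. Sum: 1
Gen 6: crossing 3x2. Both 1&2? no. Sum: 1
Gen 7: crossing 3x1. Both 1&2? no. Sum: 1
Gen 8: 2 under 1. Both 1&2? yes. Contrib: +1. Sum: 2
Gen 9: crossing 2x3. Both 1&2? no. Sum: 2
Gen 10: crossing 3x2. Both 1&2? no. Sum: 2
Gen 11: 1 over 2. Both 1&2? yes. Contrib: +1. Sum: 3
Gen 12: 2 under 1. Both 1&2? yes. Contrib: +1. Sum: 4
Gen 13: 1 over 2. Both 1&2? yes. Contrib: +1. Sum: 5
Gen 14: 2 under 1. Both 1&2? yes. Contrib: +1. Sum: 6

Answer: 6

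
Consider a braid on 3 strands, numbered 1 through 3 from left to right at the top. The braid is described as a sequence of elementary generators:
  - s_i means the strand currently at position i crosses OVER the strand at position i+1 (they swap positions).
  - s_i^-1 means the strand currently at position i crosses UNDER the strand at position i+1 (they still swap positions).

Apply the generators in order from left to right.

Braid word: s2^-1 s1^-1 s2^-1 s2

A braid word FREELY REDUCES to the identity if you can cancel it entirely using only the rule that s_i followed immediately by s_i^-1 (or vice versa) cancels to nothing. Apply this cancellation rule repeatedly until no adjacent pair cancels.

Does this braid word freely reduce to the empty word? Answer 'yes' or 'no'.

Answer: no

Derivation:
Gen 1 (s2^-1): push. Stack: [s2^-1]
Gen 2 (s1^-1): push. Stack: [s2^-1 s1^-1]
Gen 3 (s2^-1): push. Stack: [s2^-1 s1^-1 s2^-1]
Gen 4 (s2): cancels prior s2^-1. Stack: [s2^-1 s1^-1]
Reduced word: s2^-1 s1^-1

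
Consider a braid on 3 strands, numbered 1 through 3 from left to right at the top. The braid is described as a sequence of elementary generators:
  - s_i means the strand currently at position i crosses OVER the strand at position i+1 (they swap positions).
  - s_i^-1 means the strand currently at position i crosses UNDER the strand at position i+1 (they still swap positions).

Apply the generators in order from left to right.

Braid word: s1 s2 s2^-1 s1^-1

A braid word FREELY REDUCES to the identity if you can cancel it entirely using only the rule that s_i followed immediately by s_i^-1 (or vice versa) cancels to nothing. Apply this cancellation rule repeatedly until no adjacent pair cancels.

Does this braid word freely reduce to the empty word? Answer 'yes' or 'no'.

Gen 1 (s1): push. Stack: [s1]
Gen 2 (s2): push. Stack: [s1 s2]
Gen 3 (s2^-1): cancels prior s2. Stack: [s1]
Gen 4 (s1^-1): cancels prior s1. Stack: []
Reduced word: (empty)

Answer: yes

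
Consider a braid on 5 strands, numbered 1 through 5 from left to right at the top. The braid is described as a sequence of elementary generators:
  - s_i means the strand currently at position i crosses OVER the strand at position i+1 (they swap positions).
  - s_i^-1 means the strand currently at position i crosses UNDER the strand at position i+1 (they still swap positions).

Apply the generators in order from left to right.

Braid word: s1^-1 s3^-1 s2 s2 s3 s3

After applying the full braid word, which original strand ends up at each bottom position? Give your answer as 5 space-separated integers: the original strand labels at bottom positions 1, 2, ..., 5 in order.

Gen 1 (s1^-1): strand 1 crosses under strand 2. Perm now: [2 1 3 4 5]
Gen 2 (s3^-1): strand 3 crosses under strand 4. Perm now: [2 1 4 3 5]
Gen 3 (s2): strand 1 crosses over strand 4. Perm now: [2 4 1 3 5]
Gen 4 (s2): strand 4 crosses over strand 1. Perm now: [2 1 4 3 5]
Gen 5 (s3): strand 4 crosses over strand 3. Perm now: [2 1 3 4 5]
Gen 6 (s3): strand 3 crosses over strand 4. Perm now: [2 1 4 3 5]

Answer: 2 1 4 3 5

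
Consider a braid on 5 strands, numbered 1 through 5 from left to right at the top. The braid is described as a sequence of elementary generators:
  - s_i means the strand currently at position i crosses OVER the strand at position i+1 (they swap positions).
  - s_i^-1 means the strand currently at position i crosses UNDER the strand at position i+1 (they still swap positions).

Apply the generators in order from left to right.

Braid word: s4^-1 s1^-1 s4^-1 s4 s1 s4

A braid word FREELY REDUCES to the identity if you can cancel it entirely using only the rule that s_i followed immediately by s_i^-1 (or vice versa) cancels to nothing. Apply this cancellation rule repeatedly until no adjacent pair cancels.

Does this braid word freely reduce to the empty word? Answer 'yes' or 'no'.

Gen 1 (s4^-1): push. Stack: [s4^-1]
Gen 2 (s1^-1): push. Stack: [s4^-1 s1^-1]
Gen 3 (s4^-1): push. Stack: [s4^-1 s1^-1 s4^-1]
Gen 4 (s4): cancels prior s4^-1. Stack: [s4^-1 s1^-1]
Gen 5 (s1): cancels prior s1^-1. Stack: [s4^-1]
Gen 6 (s4): cancels prior s4^-1. Stack: []
Reduced word: (empty)

Answer: yes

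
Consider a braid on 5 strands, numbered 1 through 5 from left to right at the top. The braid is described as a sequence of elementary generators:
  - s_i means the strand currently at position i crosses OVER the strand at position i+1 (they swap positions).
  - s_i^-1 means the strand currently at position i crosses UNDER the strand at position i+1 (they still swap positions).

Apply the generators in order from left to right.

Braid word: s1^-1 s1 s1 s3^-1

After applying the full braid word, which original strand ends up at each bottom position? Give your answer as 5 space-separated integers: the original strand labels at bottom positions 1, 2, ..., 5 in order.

Gen 1 (s1^-1): strand 1 crosses under strand 2. Perm now: [2 1 3 4 5]
Gen 2 (s1): strand 2 crosses over strand 1. Perm now: [1 2 3 4 5]
Gen 3 (s1): strand 1 crosses over strand 2. Perm now: [2 1 3 4 5]
Gen 4 (s3^-1): strand 3 crosses under strand 4. Perm now: [2 1 4 3 5]

Answer: 2 1 4 3 5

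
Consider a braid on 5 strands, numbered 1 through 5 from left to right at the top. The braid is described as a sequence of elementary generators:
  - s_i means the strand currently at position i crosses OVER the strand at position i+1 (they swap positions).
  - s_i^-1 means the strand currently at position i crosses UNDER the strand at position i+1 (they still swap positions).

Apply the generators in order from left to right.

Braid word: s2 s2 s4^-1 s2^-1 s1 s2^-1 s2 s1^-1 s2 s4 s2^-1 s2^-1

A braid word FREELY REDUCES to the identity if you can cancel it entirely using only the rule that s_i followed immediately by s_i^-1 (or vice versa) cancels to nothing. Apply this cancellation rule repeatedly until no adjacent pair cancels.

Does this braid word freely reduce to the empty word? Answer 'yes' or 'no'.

Gen 1 (s2): push. Stack: [s2]
Gen 2 (s2): push. Stack: [s2 s2]
Gen 3 (s4^-1): push. Stack: [s2 s2 s4^-1]
Gen 4 (s2^-1): push. Stack: [s2 s2 s4^-1 s2^-1]
Gen 5 (s1): push. Stack: [s2 s2 s4^-1 s2^-1 s1]
Gen 6 (s2^-1): push. Stack: [s2 s2 s4^-1 s2^-1 s1 s2^-1]
Gen 7 (s2): cancels prior s2^-1. Stack: [s2 s2 s4^-1 s2^-1 s1]
Gen 8 (s1^-1): cancels prior s1. Stack: [s2 s2 s4^-1 s2^-1]
Gen 9 (s2): cancels prior s2^-1. Stack: [s2 s2 s4^-1]
Gen 10 (s4): cancels prior s4^-1. Stack: [s2 s2]
Gen 11 (s2^-1): cancels prior s2. Stack: [s2]
Gen 12 (s2^-1): cancels prior s2. Stack: []
Reduced word: (empty)

Answer: yes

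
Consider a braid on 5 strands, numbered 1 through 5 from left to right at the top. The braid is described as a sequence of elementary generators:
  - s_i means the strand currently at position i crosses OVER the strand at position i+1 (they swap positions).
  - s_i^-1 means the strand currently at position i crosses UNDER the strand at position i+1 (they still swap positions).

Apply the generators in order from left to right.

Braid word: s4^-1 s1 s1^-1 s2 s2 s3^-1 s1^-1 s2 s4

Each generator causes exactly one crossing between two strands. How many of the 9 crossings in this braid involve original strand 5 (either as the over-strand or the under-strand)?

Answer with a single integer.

Answer: 3

Derivation:
Gen 1: crossing 4x5. Involves strand 5? yes. Count so far: 1
Gen 2: crossing 1x2. Involves strand 5? no. Count so far: 1
Gen 3: crossing 2x1. Involves strand 5? no. Count so far: 1
Gen 4: crossing 2x3. Involves strand 5? no. Count so far: 1
Gen 5: crossing 3x2. Involves strand 5? no. Count so far: 1
Gen 6: crossing 3x5. Involves strand 5? yes. Count so far: 2
Gen 7: crossing 1x2. Involves strand 5? no. Count so far: 2
Gen 8: crossing 1x5. Involves strand 5? yes. Count so far: 3
Gen 9: crossing 3x4. Involves strand 5? no. Count so far: 3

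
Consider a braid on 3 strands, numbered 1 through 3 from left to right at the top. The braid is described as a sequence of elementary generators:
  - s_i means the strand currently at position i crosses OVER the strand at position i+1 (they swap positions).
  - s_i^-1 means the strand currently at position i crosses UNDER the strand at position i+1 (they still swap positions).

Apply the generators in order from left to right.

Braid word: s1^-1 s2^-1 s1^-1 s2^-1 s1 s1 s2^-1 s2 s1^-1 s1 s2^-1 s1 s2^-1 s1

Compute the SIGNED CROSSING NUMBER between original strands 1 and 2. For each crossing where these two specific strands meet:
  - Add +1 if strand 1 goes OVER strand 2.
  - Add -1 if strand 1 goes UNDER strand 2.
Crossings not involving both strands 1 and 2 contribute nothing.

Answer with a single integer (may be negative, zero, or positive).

Answer: -4

Derivation:
Gen 1: 1 under 2. Both 1&2? yes. Contrib: -1. Sum: -1
Gen 2: crossing 1x3. Both 1&2? no. Sum: -1
Gen 3: crossing 2x3. Both 1&2? no. Sum: -1
Gen 4: 2 under 1. Both 1&2? yes. Contrib: +1. Sum: 0
Gen 5: crossing 3x1. Both 1&2? no. Sum: 0
Gen 6: crossing 1x3. Both 1&2? no. Sum: 0
Gen 7: 1 under 2. Both 1&2? yes. Contrib: -1. Sum: -1
Gen 8: 2 over 1. Both 1&2? yes. Contrib: -1. Sum: -2
Gen 9: crossing 3x1. Both 1&2? no. Sum: -2
Gen 10: crossing 1x3. Both 1&2? no. Sum: -2
Gen 11: 1 under 2. Both 1&2? yes. Contrib: -1. Sum: -3
Gen 12: crossing 3x2. Both 1&2? no. Sum: -3
Gen 13: crossing 3x1. Both 1&2? no. Sum: -3
Gen 14: 2 over 1. Both 1&2? yes. Contrib: -1. Sum: -4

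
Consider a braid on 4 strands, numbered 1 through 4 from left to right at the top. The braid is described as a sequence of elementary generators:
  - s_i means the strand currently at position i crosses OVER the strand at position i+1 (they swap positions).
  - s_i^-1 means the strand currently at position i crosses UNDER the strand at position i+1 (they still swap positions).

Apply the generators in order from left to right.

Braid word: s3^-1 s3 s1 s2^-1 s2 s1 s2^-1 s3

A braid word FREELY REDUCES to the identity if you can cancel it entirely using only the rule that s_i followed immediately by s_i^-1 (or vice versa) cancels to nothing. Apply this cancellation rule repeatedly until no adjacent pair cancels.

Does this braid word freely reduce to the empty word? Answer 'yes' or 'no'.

Gen 1 (s3^-1): push. Stack: [s3^-1]
Gen 2 (s3): cancels prior s3^-1. Stack: []
Gen 3 (s1): push. Stack: [s1]
Gen 4 (s2^-1): push. Stack: [s1 s2^-1]
Gen 5 (s2): cancels prior s2^-1. Stack: [s1]
Gen 6 (s1): push. Stack: [s1 s1]
Gen 7 (s2^-1): push. Stack: [s1 s1 s2^-1]
Gen 8 (s3): push. Stack: [s1 s1 s2^-1 s3]
Reduced word: s1 s1 s2^-1 s3

Answer: no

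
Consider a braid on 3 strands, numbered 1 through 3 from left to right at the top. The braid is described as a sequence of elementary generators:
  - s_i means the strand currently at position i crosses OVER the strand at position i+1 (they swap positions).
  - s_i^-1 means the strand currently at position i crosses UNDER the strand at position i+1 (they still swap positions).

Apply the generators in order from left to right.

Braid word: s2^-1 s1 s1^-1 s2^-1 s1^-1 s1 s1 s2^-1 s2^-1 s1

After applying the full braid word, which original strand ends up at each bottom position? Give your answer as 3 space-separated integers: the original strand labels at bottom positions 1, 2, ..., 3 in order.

Answer: 1 2 3

Derivation:
Gen 1 (s2^-1): strand 2 crosses under strand 3. Perm now: [1 3 2]
Gen 2 (s1): strand 1 crosses over strand 3. Perm now: [3 1 2]
Gen 3 (s1^-1): strand 3 crosses under strand 1. Perm now: [1 3 2]
Gen 4 (s2^-1): strand 3 crosses under strand 2. Perm now: [1 2 3]
Gen 5 (s1^-1): strand 1 crosses under strand 2. Perm now: [2 1 3]
Gen 6 (s1): strand 2 crosses over strand 1. Perm now: [1 2 3]
Gen 7 (s1): strand 1 crosses over strand 2. Perm now: [2 1 3]
Gen 8 (s2^-1): strand 1 crosses under strand 3. Perm now: [2 3 1]
Gen 9 (s2^-1): strand 3 crosses under strand 1. Perm now: [2 1 3]
Gen 10 (s1): strand 2 crosses over strand 1. Perm now: [1 2 3]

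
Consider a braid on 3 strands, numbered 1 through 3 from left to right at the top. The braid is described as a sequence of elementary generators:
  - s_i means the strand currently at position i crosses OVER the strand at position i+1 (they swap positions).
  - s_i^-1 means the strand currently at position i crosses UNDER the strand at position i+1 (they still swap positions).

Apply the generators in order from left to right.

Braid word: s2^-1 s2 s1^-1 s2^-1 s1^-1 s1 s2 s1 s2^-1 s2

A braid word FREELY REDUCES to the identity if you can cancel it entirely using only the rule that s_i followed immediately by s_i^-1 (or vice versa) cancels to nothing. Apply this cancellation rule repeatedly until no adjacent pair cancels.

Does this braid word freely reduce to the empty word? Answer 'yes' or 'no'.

Answer: yes

Derivation:
Gen 1 (s2^-1): push. Stack: [s2^-1]
Gen 2 (s2): cancels prior s2^-1. Stack: []
Gen 3 (s1^-1): push. Stack: [s1^-1]
Gen 4 (s2^-1): push. Stack: [s1^-1 s2^-1]
Gen 5 (s1^-1): push. Stack: [s1^-1 s2^-1 s1^-1]
Gen 6 (s1): cancels prior s1^-1. Stack: [s1^-1 s2^-1]
Gen 7 (s2): cancels prior s2^-1. Stack: [s1^-1]
Gen 8 (s1): cancels prior s1^-1. Stack: []
Gen 9 (s2^-1): push. Stack: [s2^-1]
Gen 10 (s2): cancels prior s2^-1. Stack: []
Reduced word: (empty)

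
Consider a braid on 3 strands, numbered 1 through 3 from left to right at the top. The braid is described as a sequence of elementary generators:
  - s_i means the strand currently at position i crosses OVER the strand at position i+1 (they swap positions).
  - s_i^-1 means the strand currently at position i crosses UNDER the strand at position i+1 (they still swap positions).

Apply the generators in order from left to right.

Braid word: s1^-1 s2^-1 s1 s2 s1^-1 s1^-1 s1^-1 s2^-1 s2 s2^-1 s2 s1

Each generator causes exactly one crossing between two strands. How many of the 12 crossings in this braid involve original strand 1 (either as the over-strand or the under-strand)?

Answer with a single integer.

Gen 1: crossing 1x2. Involves strand 1? yes. Count so far: 1
Gen 2: crossing 1x3. Involves strand 1? yes. Count so far: 2
Gen 3: crossing 2x3. Involves strand 1? no. Count so far: 2
Gen 4: crossing 2x1. Involves strand 1? yes. Count so far: 3
Gen 5: crossing 3x1. Involves strand 1? yes. Count so far: 4
Gen 6: crossing 1x3. Involves strand 1? yes. Count so far: 5
Gen 7: crossing 3x1. Involves strand 1? yes. Count so far: 6
Gen 8: crossing 3x2. Involves strand 1? no. Count so far: 6
Gen 9: crossing 2x3. Involves strand 1? no. Count so far: 6
Gen 10: crossing 3x2. Involves strand 1? no. Count so far: 6
Gen 11: crossing 2x3. Involves strand 1? no. Count so far: 6
Gen 12: crossing 1x3. Involves strand 1? yes. Count so far: 7

Answer: 7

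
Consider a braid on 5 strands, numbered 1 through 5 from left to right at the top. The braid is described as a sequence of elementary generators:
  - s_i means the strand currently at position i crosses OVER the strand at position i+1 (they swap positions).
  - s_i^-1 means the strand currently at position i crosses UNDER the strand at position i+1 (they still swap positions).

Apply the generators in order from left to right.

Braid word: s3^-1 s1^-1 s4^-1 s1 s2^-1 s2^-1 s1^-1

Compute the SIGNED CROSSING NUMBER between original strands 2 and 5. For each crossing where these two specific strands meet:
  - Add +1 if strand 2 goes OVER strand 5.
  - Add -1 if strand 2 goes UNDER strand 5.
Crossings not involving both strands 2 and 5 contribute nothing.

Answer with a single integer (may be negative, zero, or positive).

Answer: 0

Derivation:
Gen 1: crossing 3x4. Both 2&5? no. Sum: 0
Gen 2: crossing 1x2. Both 2&5? no. Sum: 0
Gen 3: crossing 3x5. Both 2&5? no. Sum: 0
Gen 4: crossing 2x1. Both 2&5? no. Sum: 0
Gen 5: crossing 2x4. Both 2&5? no. Sum: 0
Gen 6: crossing 4x2. Both 2&5? no. Sum: 0
Gen 7: crossing 1x2. Both 2&5? no. Sum: 0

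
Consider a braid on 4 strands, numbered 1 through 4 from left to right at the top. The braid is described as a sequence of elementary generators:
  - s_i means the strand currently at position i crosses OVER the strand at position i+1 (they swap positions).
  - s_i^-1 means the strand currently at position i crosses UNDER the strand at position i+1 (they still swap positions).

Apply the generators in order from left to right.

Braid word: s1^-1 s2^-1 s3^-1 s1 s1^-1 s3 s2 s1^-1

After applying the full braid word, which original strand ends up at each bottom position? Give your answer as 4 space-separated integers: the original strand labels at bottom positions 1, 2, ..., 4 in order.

Gen 1 (s1^-1): strand 1 crosses under strand 2. Perm now: [2 1 3 4]
Gen 2 (s2^-1): strand 1 crosses under strand 3. Perm now: [2 3 1 4]
Gen 3 (s3^-1): strand 1 crosses under strand 4. Perm now: [2 3 4 1]
Gen 4 (s1): strand 2 crosses over strand 3. Perm now: [3 2 4 1]
Gen 5 (s1^-1): strand 3 crosses under strand 2. Perm now: [2 3 4 1]
Gen 6 (s3): strand 4 crosses over strand 1. Perm now: [2 3 1 4]
Gen 7 (s2): strand 3 crosses over strand 1. Perm now: [2 1 3 4]
Gen 8 (s1^-1): strand 2 crosses under strand 1. Perm now: [1 2 3 4]

Answer: 1 2 3 4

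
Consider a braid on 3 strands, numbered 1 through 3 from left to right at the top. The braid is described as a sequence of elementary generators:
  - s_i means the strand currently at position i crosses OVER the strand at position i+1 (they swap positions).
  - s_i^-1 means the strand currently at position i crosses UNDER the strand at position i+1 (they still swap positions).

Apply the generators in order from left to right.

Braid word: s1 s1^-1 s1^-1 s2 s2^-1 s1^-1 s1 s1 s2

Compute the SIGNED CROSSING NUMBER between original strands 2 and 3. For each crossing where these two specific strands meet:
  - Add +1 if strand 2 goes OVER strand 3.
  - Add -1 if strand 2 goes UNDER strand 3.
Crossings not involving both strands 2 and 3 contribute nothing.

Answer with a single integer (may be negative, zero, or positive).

Answer: 1

Derivation:
Gen 1: crossing 1x2. Both 2&3? no. Sum: 0
Gen 2: crossing 2x1. Both 2&3? no. Sum: 0
Gen 3: crossing 1x2. Both 2&3? no. Sum: 0
Gen 4: crossing 1x3. Both 2&3? no. Sum: 0
Gen 5: crossing 3x1. Both 2&3? no. Sum: 0
Gen 6: crossing 2x1. Both 2&3? no. Sum: 0
Gen 7: crossing 1x2. Both 2&3? no. Sum: 0
Gen 8: crossing 2x1. Both 2&3? no. Sum: 0
Gen 9: 2 over 3. Both 2&3? yes. Contrib: +1. Sum: 1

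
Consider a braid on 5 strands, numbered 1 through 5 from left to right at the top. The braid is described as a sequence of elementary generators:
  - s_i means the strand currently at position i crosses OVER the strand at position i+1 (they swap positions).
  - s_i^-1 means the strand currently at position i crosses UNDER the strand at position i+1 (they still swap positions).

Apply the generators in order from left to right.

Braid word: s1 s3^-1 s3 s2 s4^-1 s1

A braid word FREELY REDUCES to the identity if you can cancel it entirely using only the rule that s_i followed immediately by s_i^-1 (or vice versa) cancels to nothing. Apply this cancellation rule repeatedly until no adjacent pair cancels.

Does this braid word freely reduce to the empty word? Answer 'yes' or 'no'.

Gen 1 (s1): push. Stack: [s1]
Gen 2 (s3^-1): push. Stack: [s1 s3^-1]
Gen 3 (s3): cancels prior s3^-1. Stack: [s1]
Gen 4 (s2): push. Stack: [s1 s2]
Gen 5 (s4^-1): push. Stack: [s1 s2 s4^-1]
Gen 6 (s1): push. Stack: [s1 s2 s4^-1 s1]
Reduced word: s1 s2 s4^-1 s1

Answer: no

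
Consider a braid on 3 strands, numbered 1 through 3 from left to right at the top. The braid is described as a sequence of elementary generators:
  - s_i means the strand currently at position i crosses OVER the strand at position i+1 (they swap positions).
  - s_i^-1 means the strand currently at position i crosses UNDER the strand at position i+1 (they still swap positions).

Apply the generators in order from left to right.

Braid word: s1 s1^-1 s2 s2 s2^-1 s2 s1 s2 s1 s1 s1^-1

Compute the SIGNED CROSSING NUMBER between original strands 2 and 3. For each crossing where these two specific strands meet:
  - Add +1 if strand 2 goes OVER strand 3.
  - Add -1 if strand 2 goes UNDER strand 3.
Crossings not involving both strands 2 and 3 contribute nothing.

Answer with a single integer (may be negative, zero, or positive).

Gen 1: crossing 1x2. Both 2&3? no. Sum: 0
Gen 2: crossing 2x1. Both 2&3? no. Sum: 0
Gen 3: 2 over 3. Both 2&3? yes. Contrib: +1. Sum: 1
Gen 4: 3 over 2. Both 2&3? yes. Contrib: -1. Sum: 0
Gen 5: 2 under 3. Both 2&3? yes. Contrib: -1. Sum: -1
Gen 6: 3 over 2. Both 2&3? yes. Contrib: -1. Sum: -2
Gen 7: crossing 1x2. Both 2&3? no. Sum: -2
Gen 8: crossing 1x3. Both 2&3? no. Sum: -2
Gen 9: 2 over 3. Both 2&3? yes. Contrib: +1. Sum: -1
Gen 10: 3 over 2. Both 2&3? yes. Contrib: -1. Sum: -2
Gen 11: 2 under 3. Both 2&3? yes. Contrib: -1. Sum: -3

Answer: -3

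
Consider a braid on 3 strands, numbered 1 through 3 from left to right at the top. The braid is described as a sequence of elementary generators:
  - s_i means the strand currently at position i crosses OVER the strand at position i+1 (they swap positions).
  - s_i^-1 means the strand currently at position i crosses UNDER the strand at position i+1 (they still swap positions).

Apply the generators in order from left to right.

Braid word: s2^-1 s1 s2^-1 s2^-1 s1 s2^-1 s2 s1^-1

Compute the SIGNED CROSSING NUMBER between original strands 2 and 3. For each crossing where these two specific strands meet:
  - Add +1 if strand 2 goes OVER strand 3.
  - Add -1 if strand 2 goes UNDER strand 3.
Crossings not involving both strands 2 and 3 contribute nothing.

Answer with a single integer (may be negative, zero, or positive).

Gen 1: 2 under 3. Both 2&3? yes. Contrib: -1. Sum: -1
Gen 2: crossing 1x3. Both 2&3? no. Sum: -1
Gen 3: crossing 1x2. Both 2&3? no. Sum: -1
Gen 4: crossing 2x1. Both 2&3? no. Sum: -1
Gen 5: crossing 3x1. Both 2&3? no. Sum: -1
Gen 6: 3 under 2. Both 2&3? yes. Contrib: +1. Sum: 0
Gen 7: 2 over 3. Both 2&3? yes. Contrib: +1. Sum: 1
Gen 8: crossing 1x3. Both 2&3? no. Sum: 1

Answer: 1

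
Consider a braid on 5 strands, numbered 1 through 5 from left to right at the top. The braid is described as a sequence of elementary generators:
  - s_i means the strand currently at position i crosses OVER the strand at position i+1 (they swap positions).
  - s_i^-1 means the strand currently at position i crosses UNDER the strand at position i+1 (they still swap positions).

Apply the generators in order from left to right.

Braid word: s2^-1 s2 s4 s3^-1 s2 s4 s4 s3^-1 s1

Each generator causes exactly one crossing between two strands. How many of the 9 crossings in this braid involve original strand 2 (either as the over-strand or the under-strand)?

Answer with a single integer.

Answer: 4

Derivation:
Gen 1: crossing 2x3. Involves strand 2? yes. Count so far: 1
Gen 2: crossing 3x2. Involves strand 2? yes. Count so far: 2
Gen 3: crossing 4x5. Involves strand 2? no. Count so far: 2
Gen 4: crossing 3x5. Involves strand 2? no. Count so far: 2
Gen 5: crossing 2x5. Involves strand 2? yes. Count so far: 3
Gen 6: crossing 3x4. Involves strand 2? no. Count so far: 3
Gen 7: crossing 4x3. Involves strand 2? no. Count so far: 3
Gen 8: crossing 2x3. Involves strand 2? yes. Count so far: 4
Gen 9: crossing 1x5. Involves strand 2? no. Count so far: 4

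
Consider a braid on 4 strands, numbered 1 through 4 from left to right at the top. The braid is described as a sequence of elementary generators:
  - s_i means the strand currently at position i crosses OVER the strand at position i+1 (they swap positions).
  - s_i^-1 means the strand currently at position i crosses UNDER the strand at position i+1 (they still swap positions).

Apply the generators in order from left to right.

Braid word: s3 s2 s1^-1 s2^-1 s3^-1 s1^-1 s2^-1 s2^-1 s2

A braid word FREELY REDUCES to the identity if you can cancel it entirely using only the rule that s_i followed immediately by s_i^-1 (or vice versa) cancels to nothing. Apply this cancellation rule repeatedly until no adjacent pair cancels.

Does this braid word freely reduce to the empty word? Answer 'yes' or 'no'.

Answer: no

Derivation:
Gen 1 (s3): push. Stack: [s3]
Gen 2 (s2): push. Stack: [s3 s2]
Gen 3 (s1^-1): push. Stack: [s3 s2 s1^-1]
Gen 4 (s2^-1): push. Stack: [s3 s2 s1^-1 s2^-1]
Gen 5 (s3^-1): push. Stack: [s3 s2 s1^-1 s2^-1 s3^-1]
Gen 6 (s1^-1): push. Stack: [s3 s2 s1^-1 s2^-1 s3^-1 s1^-1]
Gen 7 (s2^-1): push. Stack: [s3 s2 s1^-1 s2^-1 s3^-1 s1^-1 s2^-1]
Gen 8 (s2^-1): push. Stack: [s3 s2 s1^-1 s2^-1 s3^-1 s1^-1 s2^-1 s2^-1]
Gen 9 (s2): cancels prior s2^-1. Stack: [s3 s2 s1^-1 s2^-1 s3^-1 s1^-1 s2^-1]
Reduced word: s3 s2 s1^-1 s2^-1 s3^-1 s1^-1 s2^-1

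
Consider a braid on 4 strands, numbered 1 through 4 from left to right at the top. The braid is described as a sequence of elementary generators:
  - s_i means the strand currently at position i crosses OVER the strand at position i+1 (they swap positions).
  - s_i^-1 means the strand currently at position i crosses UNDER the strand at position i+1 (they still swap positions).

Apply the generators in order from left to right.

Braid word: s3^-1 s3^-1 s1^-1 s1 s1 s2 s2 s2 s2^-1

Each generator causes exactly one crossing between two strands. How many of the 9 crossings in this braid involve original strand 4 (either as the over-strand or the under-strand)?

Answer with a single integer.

Answer: 2

Derivation:
Gen 1: crossing 3x4. Involves strand 4? yes. Count so far: 1
Gen 2: crossing 4x3. Involves strand 4? yes. Count so far: 2
Gen 3: crossing 1x2. Involves strand 4? no. Count so far: 2
Gen 4: crossing 2x1. Involves strand 4? no. Count so far: 2
Gen 5: crossing 1x2. Involves strand 4? no. Count so far: 2
Gen 6: crossing 1x3. Involves strand 4? no. Count so far: 2
Gen 7: crossing 3x1. Involves strand 4? no. Count so far: 2
Gen 8: crossing 1x3. Involves strand 4? no. Count so far: 2
Gen 9: crossing 3x1. Involves strand 4? no. Count so far: 2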